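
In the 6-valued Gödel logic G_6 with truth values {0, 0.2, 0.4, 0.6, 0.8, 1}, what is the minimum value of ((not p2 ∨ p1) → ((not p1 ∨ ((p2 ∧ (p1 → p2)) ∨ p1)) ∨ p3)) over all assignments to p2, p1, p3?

0.20

The minimum is attained at p2 = 0, p1 = 0.2, p3 = 0:
  not p2: Gödel ¬ of 0 = 1 (operand is 0)
  (not p2 ∨ p1) = max(1, 0.2) = 1
  not p1: Gödel ¬ of 0.2 = 0 (operand ≠ 0)
  (p1 → p2): 0.2 > 0, so result = 0
  (p2 ∧ (p1 → p2)) = min(0, 0) = 0
  ((p2 ∧ (p1 → p2)) ∨ p1) = max(0, 0.2) = 0.2
  (not p1 ∨ ((p2 ∧ (p1 → p2)) ∨ p1)) = max(0, 0.2) = 0.2
  ((not p1 ∨ ((p2 ∧ (p1 → p2)) ∨ p1)) ∨ p3) = max(0.2, 0) = 0.2
  ((not p2 ∨ p1) → ((not p1 ∨ ((p2 ∧ (p1 → p2)) ∨ p1)) ∨ p3)): 1 > 0.2, so result = 0.2
Checking all 216 assignments confirms none give a value below 0.20.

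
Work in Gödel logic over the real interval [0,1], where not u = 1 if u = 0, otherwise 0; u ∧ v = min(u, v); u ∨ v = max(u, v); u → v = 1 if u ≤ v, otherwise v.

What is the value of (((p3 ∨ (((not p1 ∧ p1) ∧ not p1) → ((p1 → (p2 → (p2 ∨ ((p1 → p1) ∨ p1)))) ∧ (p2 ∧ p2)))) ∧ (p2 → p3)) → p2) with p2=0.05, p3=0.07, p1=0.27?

0.05

not p1: Gödel ¬ of 0.27 = 0 (operand ≠ 0)
(not p1 ∧ p1) = min(0, 0.27) = 0
not p1: Gödel ¬ of 0.27 = 0 (operand ≠ 0)
((not p1 ∧ p1) ∧ not p1) = min(0, 0) = 0
(p1 → p1): 0.27 ≤ 0.27, so result = 1
((p1 → p1) ∨ p1) = max(1, 0.27) = 1
(p2 ∨ ((p1 → p1) ∨ p1)) = max(0.05, 1) = 1
(p2 → (p2 ∨ ((p1 → p1) ∨ p1))): 0.05 ≤ 1, so result = 1
(p1 → (p2 → (p2 ∨ ((p1 → p1) ∨ p1)))): 0.27 ≤ 1, so result = 1
(p2 ∧ p2) = min(0.05, 0.05) = 0.05
((p1 → (p2 → (p2 ∨ ((p1 → p1) ∨ p1)))) ∧ (p2 ∧ p2)) = min(1, 0.05) = 0.05
(((not p1 ∧ p1) ∧ not p1) → ((p1 → (p2 → (p2 ∨ ((p1 → p1) ∨ p1)))) ∧ (p2 ∧ p2))): 0 ≤ 0.05, so result = 1
(p3 ∨ (((not p1 ∧ p1) ∧ not p1) → ((p1 → (p2 → (p2 ∨ ((p1 → p1) ∨ p1)))) ∧ (p2 ∧ p2)))) = max(0.07, 1) = 1
(p2 → p3): 0.05 ≤ 0.07, so result = 1
((p3 ∨ (((not p1 ∧ p1) ∧ not p1) → ((p1 → (p2 → (p2 ∨ ((p1 → p1) ∨ p1)))) ∧ (p2 ∧ p2)))) ∧ (p2 → p3)) = min(1, 1) = 1
(((p3 ∨ (((not p1 ∧ p1) ∧ not p1) → ((p1 → (p2 → (p2 ∨ ((p1 → p1) ∨ p1)))) ∧ (p2 ∧ p2)))) ∧ (p2 → p3)) → p2): 1 > 0.05, so result = 0.05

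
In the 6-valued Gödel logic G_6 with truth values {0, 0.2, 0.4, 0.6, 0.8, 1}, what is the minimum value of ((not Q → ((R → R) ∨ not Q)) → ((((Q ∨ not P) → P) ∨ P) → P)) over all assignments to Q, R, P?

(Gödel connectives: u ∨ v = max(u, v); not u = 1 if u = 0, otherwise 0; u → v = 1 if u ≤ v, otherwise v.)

0.20

The minimum is attained at Q = 0, R = 0, P = 0.2:
  not Q: Gödel ¬ of 0 = 1 (operand is 0)
  (R → R): 0 ≤ 0, so result = 1
  not Q: Gödel ¬ of 0 = 1 (operand is 0)
  ((R → R) ∨ not Q) = max(1, 1) = 1
  (not Q → ((R → R) ∨ not Q)): 1 ≤ 1, so result = 1
  not P: Gödel ¬ of 0.2 = 0 (operand ≠ 0)
  (Q ∨ not P) = max(0, 0) = 0
  ((Q ∨ not P) → P): 0 ≤ 0.2, so result = 1
  (((Q ∨ not P) → P) ∨ P) = max(1, 0.2) = 1
  ((((Q ∨ not P) → P) ∨ P) → P): 1 > 0.2, so result = 0.2
  ((not Q → ((R → R) ∨ not Q)) → ((((Q ∨ not P) → P) ∨ P) → P)): 1 > 0.2, so result = 0.2
Checking all 216 assignments confirms none give a value below 0.20.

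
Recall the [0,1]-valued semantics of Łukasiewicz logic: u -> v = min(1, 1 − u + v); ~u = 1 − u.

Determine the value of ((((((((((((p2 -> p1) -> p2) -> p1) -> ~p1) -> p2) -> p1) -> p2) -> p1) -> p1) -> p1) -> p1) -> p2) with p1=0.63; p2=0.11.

(p2 -> p1): min(1, 1 − 0.11 + 0.63) = 1
((p2 -> p1) -> p2): min(1, 1 − 1 + 0.11) = 0.11
(((p2 -> p1) -> p2) -> p1): min(1, 1 − 0.11 + 0.63) = 1
~p1: Łukasiewicz ¬ gives 1 − 0.63 = 0.37
((((p2 -> p1) -> p2) -> p1) -> ~p1): min(1, 1 − 1 + 0.37) = 0.37
(((((p2 -> p1) -> p2) -> p1) -> ~p1) -> p2): min(1, 1 − 0.37 + 0.11) = 0.74
((((((p2 -> p1) -> p2) -> p1) -> ~p1) -> p2) -> p1): min(1, 1 − 0.74 + 0.63) = 0.89
(((((((p2 -> p1) -> p2) -> p1) -> ~p1) -> p2) -> p1) -> p2): min(1, 1 − 0.89 + 0.11) = 0.22
((((((((p2 -> p1) -> p2) -> p1) -> ~p1) -> p2) -> p1) -> p2) -> p1): min(1, 1 − 0.22 + 0.63) = 1
(((((((((p2 -> p1) -> p2) -> p1) -> ~p1) -> p2) -> p1) -> p2) -> p1) -> p1): min(1, 1 − 1 + 0.63) = 0.63
((((((((((p2 -> p1) -> p2) -> p1) -> ~p1) -> p2) -> p1) -> p2) -> p1) -> p1) -> p1): min(1, 1 − 0.63 + 0.63) = 1
(((((((((((p2 -> p1) -> p2) -> p1) -> ~p1) -> p2) -> p1) -> p2) -> p1) -> p1) -> p1) -> p1): min(1, 1 − 1 + 0.63) = 0.63
((((((((((((p2 -> p1) -> p2) -> p1) -> ~p1) -> p2) -> p1) -> p2) -> p1) -> p1) -> p1) -> p1) -> p2): min(1, 1 − 0.63 + 0.11) = 0.48

0.48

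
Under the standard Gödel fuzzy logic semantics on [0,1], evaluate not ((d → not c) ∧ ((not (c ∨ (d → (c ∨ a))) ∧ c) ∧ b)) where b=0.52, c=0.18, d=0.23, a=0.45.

1.00

not c: Gödel ¬ of 0.18 = 0 (operand ≠ 0)
(d → not c): 0.23 > 0, so result = 0
(c ∨ a) = max(0.18, 0.45) = 0.45
(d → (c ∨ a)): 0.23 ≤ 0.45, so result = 1
(c ∨ (d → (c ∨ a))) = max(0.18, 1) = 1
not (c ∨ (d → (c ∨ a))): Gödel ¬ of 1 = 0 (operand ≠ 0)
(not (c ∨ (d → (c ∨ a))) ∧ c) = min(0, 0.18) = 0
((not (c ∨ (d → (c ∨ a))) ∧ c) ∧ b) = min(0, 0.52) = 0
((d → not c) ∧ ((not (c ∨ (d → (c ∨ a))) ∧ c) ∧ b)) = min(0, 0) = 0
not ((d → not c) ∧ ((not (c ∨ (d → (c ∨ a))) ∧ c) ∧ b)): Gödel ¬ of 0 = 1 (operand is 0)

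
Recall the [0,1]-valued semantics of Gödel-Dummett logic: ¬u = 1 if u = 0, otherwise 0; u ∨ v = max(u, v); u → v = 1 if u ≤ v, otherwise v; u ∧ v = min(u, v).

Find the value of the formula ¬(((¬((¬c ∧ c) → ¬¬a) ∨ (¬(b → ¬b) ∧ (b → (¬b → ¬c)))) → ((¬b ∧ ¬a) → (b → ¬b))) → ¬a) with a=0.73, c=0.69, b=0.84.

1.00

¬c: Gödel ¬ of 0.69 = 0 (operand ≠ 0)
(¬c ∧ c) = min(0, 0.69) = 0
¬a: Gödel ¬ of 0.73 = 0 (operand ≠ 0)
¬¬a: Gödel ¬ of 0 = 1 (operand is 0)
((¬c ∧ c) → ¬¬a): 0 ≤ 1, so result = 1
¬((¬c ∧ c) → ¬¬a): Gödel ¬ of 1 = 0 (operand ≠ 0)
¬b: Gödel ¬ of 0.84 = 0 (operand ≠ 0)
(b → ¬b): 0.84 > 0, so result = 0
¬(b → ¬b): Gödel ¬ of 0 = 1 (operand is 0)
¬b: Gödel ¬ of 0.84 = 0 (operand ≠ 0)
¬c: Gödel ¬ of 0.69 = 0 (operand ≠ 0)
(¬b → ¬c): 0 ≤ 0, so result = 1
(b → (¬b → ¬c)): 0.84 ≤ 1, so result = 1
(¬(b → ¬b) ∧ (b → (¬b → ¬c))) = min(1, 1) = 1
(¬((¬c ∧ c) → ¬¬a) ∨ (¬(b → ¬b) ∧ (b → (¬b → ¬c)))) = max(0, 1) = 1
¬b: Gödel ¬ of 0.84 = 0 (operand ≠ 0)
¬a: Gödel ¬ of 0.73 = 0 (operand ≠ 0)
(¬b ∧ ¬a) = min(0, 0) = 0
¬b: Gödel ¬ of 0.84 = 0 (operand ≠ 0)
(b → ¬b): 0.84 > 0, so result = 0
((¬b ∧ ¬a) → (b → ¬b)): 0 ≤ 0, so result = 1
((¬((¬c ∧ c) → ¬¬a) ∨ (¬(b → ¬b) ∧ (b → (¬b → ¬c)))) → ((¬b ∧ ¬a) → (b → ¬b))): 1 ≤ 1, so result = 1
¬a: Gödel ¬ of 0.73 = 0 (operand ≠ 0)
(((¬((¬c ∧ c) → ¬¬a) ∨ (¬(b → ¬b) ∧ (b → (¬b → ¬c)))) → ((¬b ∧ ¬a) → (b → ¬b))) → ¬a): 1 > 0, so result = 0
¬(((¬((¬c ∧ c) → ¬¬a) ∨ (¬(b → ¬b) ∧ (b → (¬b → ¬c)))) → ((¬b ∧ ¬a) → (b → ¬b))) → ¬a): Gödel ¬ of 0 = 1 (operand is 0)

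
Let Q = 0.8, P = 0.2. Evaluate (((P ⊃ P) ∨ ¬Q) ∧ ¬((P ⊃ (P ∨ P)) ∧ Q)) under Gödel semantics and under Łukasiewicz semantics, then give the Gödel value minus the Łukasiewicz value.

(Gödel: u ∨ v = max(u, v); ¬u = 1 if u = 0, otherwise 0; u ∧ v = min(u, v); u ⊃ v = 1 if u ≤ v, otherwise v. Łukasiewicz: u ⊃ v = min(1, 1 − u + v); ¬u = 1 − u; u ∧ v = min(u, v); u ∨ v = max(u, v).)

Gödel evaluation:
  (P ⊃ P): 0.2 ≤ 0.2, so result = 1
  ¬Q: Gödel ¬ of 0.8 = 0 (operand ≠ 0)
  ((P ⊃ P) ∨ ¬Q) = max(1, 0) = 1
  (P ∨ P) = max(0.2, 0.2) = 0.2
  (P ⊃ (P ∨ P)): 0.2 ≤ 0.2, so result = 1
  ((P ⊃ (P ∨ P)) ∧ Q) = min(1, 0.8) = 0.8
  ¬((P ⊃ (P ∨ P)) ∧ Q): Gödel ¬ of 0.8 = 0 (operand ≠ 0)
  (((P ⊃ P) ∨ ¬Q) ∧ ¬((P ⊃ (P ∨ P)) ∧ Q)) = min(1, 0) = 0
  Gödel value = 0
Łukasiewicz evaluation:
  (P ⊃ P): min(1, 1 − 0.2 + 0.2) = 1
  ¬Q: Łukasiewicz ¬ gives 1 − 0.8 = 0.2
  ((P ⊃ P) ∨ ¬Q) = max(1, 0.2) = 1
  (P ∨ P) = max(0.2, 0.2) = 0.2
  (P ⊃ (P ∨ P)): min(1, 1 − 0.2 + 0.2) = 1
  ((P ⊃ (P ∨ P)) ∧ Q) = min(1, 0.8) = 0.8
  ¬((P ⊃ (P ∨ P)) ∧ Q): Łukasiewicz ¬ gives 1 − 0.8 = 0.2
  (((P ⊃ P) ∨ ¬Q) ∧ ¬((P ⊃ (P ∨ P)) ∧ Q)) = min(1, 0.2) = 0.2
  Łukasiewicz value = 0.2
Difference: 0 − 0.2 = -0.20

-0.20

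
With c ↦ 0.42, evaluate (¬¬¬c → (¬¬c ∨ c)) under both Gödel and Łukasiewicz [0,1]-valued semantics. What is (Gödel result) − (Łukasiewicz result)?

0.16

Gödel evaluation:
  ¬c: Gödel ¬ of 0.42 = 0 (operand ≠ 0)
  ¬¬c: Gödel ¬ of 0 = 1 (operand is 0)
  ¬¬¬c: Gödel ¬ of 1 = 0 (operand ≠ 0)
  ¬c: Gödel ¬ of 0.42 = 0 (operand ≠ 0)
  ¬¬c: Gödel ¬ of 0 = 1 (operand is 0)
  (¬¬c ∨ c) = max(1, 0.42) = 1
  (¬¬¬c → (¬¬c ∨ c)): 0 ≤ 1, so result = 1
  Gödel value = 1
Łukasiewicz evaluation:
  ¬c: Łukasiewicz ¬ gives 1 − 0.42 = 0.58
  ¬¬c: Łukasiewicz ¬ gives 1 − 0.58 = 0.42
  ¬¬¬c: Łukasiewicz ¬ gives 1 − 0.42 = 0.58
  ¬c: Łukasiewicz ¬ gives 1 − 0.42 = 0.58
  ¬¬c: Łukasiewicz ¬ gives 1 − 0.58 = 0.42
  (¬¬c ∨ c) = max(0.42, 0.42) = 0.42
  (¬¬¬c → (¬¬c ∨ c)): min(1, 1 − 0.58 + 0.42) = 0.84
  Łukasiewicz value = 0.84
Difference: 1 − 0.84 = 0.16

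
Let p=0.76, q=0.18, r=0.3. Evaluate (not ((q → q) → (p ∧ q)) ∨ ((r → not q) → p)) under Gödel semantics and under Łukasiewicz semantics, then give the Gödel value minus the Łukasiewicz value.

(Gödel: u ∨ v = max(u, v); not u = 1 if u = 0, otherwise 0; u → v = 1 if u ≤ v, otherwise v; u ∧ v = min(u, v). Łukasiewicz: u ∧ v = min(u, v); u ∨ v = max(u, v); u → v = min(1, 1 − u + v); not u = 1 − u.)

0.18

Gödel evaluation:
  (q → q): 0.18 ≤ 0.18, so result = 1
  (p ∧ q) = min(0.76, 0.18) = 0.18
  ((q → q) → (p ∧ q)): 1 > 0.18, so result = 0.18
  not ((q → q) → (p ∧ q)): Gödel ¬ of 0.18 = 0 (operand ≠ 0)
  not q: Gödel ¬ of 0.18 = 0 (operand ≠ 0)
  (r → not q): 0.3 > 0, so result = 0
  ((r → not q) → p): 0 ≤ 0.76, so result = 1
  (not ((q → q) → (p ∧ q)) ∨ ((r → not q) → p)) = max(0, 1) = 1
  Gödel value = 1
Łukasiewicz evaluation:
  (q → q): min(1, 1 − 0.18 + 0.18) = 1
  (p ∧ q) = min(0.76, 0.18) = 0.18
  ((q → q) → (p ∧ q)): min(1, 1 − 1 + 0.18) = 0.18
  not ((q → q) → (p ∧ q)): Łukasiewicz ¬ gives 1 − 0.18 = 0.82
  not q: Łukasiewicz ¬ gives 1 − 0.18 = 0.82
  (r → not q): min(1, 1 − 0.3 + 0.82) = 1
  ((r → not q) → p): min(1, 1 − 1 + 0.76) = 0.76
  (not ((q → q) → (p ∧ q)) ∨ ((r → not q) → p)) = max(0.82, 0.76) = 0.82
  Łukasiewicz value = 0.82
Difference: 1 − 0.82 = 0.18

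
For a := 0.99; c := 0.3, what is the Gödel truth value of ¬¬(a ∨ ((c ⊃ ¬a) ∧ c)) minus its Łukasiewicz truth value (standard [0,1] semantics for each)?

0.01

Gödel evaluation:
  ¬a: Gödel ¬ of 0.99 = 0 (operand ≠ 0)
  (c ⊃ ¬a): 0.3 > 0, so result = 0
  ((c ⊃ ¬a) ∧ c) = min(0, 0.3) = 0
  (a ∨ ((c ⊃ ¬a) ∧ c)) = max(0.99, 0) = 0.99
  ¬(a ∨ ((c ⊃ ¬a) ∧ c)): Gödel ¬ of 0.99 = 0 (operand ≠ 0)
  ¬¬(a ∨ ((c ⊃ ¬a) ∧ c)): Gödel ¬ of 0 = 1 (operand is 0)
  Gödel value = 1
Łukasiewicz evaluation:
  ¬a: Łukasiewicz ¬ gives 1 − 0.99 = 0.01
  (c ⊃ ¬a): min(1, 1 − 0.3 + 0.01) = 0.71
  ((c ⊃ ¬a) ∧ c) = min(0.71, 0.3) = 0.3
  (a ∨ ((c ⊃ ¬a) ∧ c)) = max(0.99, 0.3) = 0.99
  ¬(a ∨ ((c ⊃ ¬a) ∧ c)): Łukasiewicz ¬ gives 1 − 0.99 = 0.01
  ¬¬(a ∨ ((c ⊃ ¬a) ∧ c)): Łukasiewicz ¬ gives 1 − 0.01 = 0.99
  Łukasiewicz value = 0.99
Difference: 1 − 0.99 = 0.01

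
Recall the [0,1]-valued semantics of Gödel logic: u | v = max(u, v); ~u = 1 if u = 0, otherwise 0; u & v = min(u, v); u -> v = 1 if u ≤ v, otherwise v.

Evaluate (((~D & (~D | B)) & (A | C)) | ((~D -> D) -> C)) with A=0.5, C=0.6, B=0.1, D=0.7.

~D: Gödel ¬ of 0.7 = 0 (operand ≠ 0)
~D: Gödel ¬ of 0.7 = 0 (operand ≠ 0)
(~D | B) = max(0, 0.1) = 0.1
(~D & (~D | B)) = min(0, 0.1) = 0
(A | C) = max(0.5, 0.6) = 0.6
((~D & (~D | B)) & (A | C)) = min(0, 0.6) = 0
~D: Gödel ¬ of 0.7 = 0 (operand ≠ 0)
(~D -> D): 0 ≤ 0.7, so result = 1
((~D -> D) -> C): 1 > 0.6, so result = 0.6
(((~D & (~D | B)) & (A | C)) | ((~D -> D) -> C)) = max(0, 0.6) = 0.6

0.60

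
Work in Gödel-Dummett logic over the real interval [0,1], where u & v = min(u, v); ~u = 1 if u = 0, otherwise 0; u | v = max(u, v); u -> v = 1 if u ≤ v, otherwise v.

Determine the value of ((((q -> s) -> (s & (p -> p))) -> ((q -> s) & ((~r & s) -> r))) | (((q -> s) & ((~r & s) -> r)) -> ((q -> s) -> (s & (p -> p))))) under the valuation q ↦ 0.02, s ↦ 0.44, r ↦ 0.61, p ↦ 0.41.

(q -> s): 0.02 ≤ 0.44, so result = 1
(p -> p): 0.41 ≤ 0.41, so result = 1
(s & (p -> p)) = min(0.44, 1) = 0.44
((q -> s) -> (s & (p -> p))): 1 > 0.44, so result = 0.44
(q -> s): 0.02 ≤ 0.44, so result = 1
~r: Gödel ¬ of 0.61 = 0 (operand ≠ 0)
(~r & s) = min(0, 0.44) = 0
((~r & s) -> r): 0 ≤ 0.61, so result = 1
((q -> s) & ((~r & s) -> r)) = min(1, 1) = 1
(((q -> s) -> (s & (p -> p))) -> ((q -> s) & ((~r & s) -> r))): 0.44 ≤ 1, so result = 1
(q -> s): 0.02 ≤ 0.44, so result = 1
~r: Gödel ¬ of 0.61 = 0 (operand ≠ 0)
(~r & s) = min(0, 0.44) = 0
((~r & s) -> r): 0 ≤ 0.61, so result = 1
((q -> s) & ((~r & s) -> r)) = min(1, 1) = 1
(q -> s): 0.02 ≤ 0.44, so result = 1
(p -> p): 0.41 ≤ 0.41, so result = 1
(s & (p -> p)) = min(0.44, 1) = 0.44
((q -> s) -> (s & (p -> p))): 1 > 0.44, so result = 0.44
(((q -> s) & ((~r & s) -> r)) -> ((q -> s) -> (s & (p -> p)))): 1 > 0.44, so result = 0.44
((((q -> s) -> (s & (p -> p))) -> ((q -> s) & ((~r & s) -> r))) | (((q -> s) & ((~r & s) -> r)) -> ((q -> s) -> (s & (p -> p))))) = max(1, 0.44) = 1

1.00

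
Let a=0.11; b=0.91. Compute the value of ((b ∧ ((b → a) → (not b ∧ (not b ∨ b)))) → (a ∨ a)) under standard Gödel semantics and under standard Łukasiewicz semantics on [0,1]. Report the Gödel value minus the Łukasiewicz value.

Gödel evaluation:
  (b → a): 0.91 > 0.11, so result = 0.11
  not b: Gödel ¬ of 0.91 = 0 (operand ≠ 0)
  not b: Gödel ¬ of 0.91 = 0 (operand ≠ 0)
  (not b ∨ b) = max(0, 0.91) = 0.91
  (not b ∧ (not b ∨ b)) = min(0, 0.91) = 0
  ((b → a) → (not b ∧ (not b ∨ b))): 0.11 > 0, so result = 0
  (b ∧ ((b → a) → (not b ∧ (not b ∨ b)))) = min(0.91, 0) = 0
  (a ∨ a) = max(0.11, 0.11) = 0.11
  ((b ∧ ((b → a) → (not b ∧ (not b ∨ b)))) → (a ∨ a)): 0 ≤ 0.11, so result = 1
  Gödel value = 1
Łukasiewicz evaluation:
  (b → a): min(1, 1 − 0.91 + 0.11) = 0.2
  not b: Łukasiewicz ¬ gives 1 − 0.91 = 0.09
  not b: Łukasiewicz ¬ gives 1 − 0.91 = 0.09
  (not b ∨ b) = max(0.09, 0.91) = 0.91
  (not b ∧ (not b ∨ b)) = min(0.09, 0.91) = 0.09
  ((b → a) → (not b ∧ (not b ∨ b))): min(1, 1 − 0.2 + 0.09) = 0.89
  (b ∧ ((b → a) → (not b ∧ (not b ∨ b)))) = min(0.91, 0.89) = 0.89
  (a ∨ a) = max(0.11, 0.11) = 0.11
  ((b ∧ ((b → a) → (not b ∧ (not b ∨ b)))) → (a ∨ a)): min(1, 1 − 0.89 + 0.11) = 0.22
  Łukasiewicz value = 0.22
Difference: 1 − 0.22 = 0.78

0.78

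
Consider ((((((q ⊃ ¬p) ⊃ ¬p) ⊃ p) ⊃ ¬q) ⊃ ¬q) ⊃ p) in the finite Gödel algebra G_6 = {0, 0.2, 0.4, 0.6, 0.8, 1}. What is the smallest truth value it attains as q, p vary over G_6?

The minimum is attained at q = 0, p = 0:
  ¬p: Gödel ¬ of 0 = 1 (operand is 0)
  (q ⊃ ¬p): 0 ≤ 1, so result = 1
  ¬p: Gödel ¬ of 0 = 1 (operand is 0)
  ((q ⊃ ¬p) ⊃ ¬p): 1 ≤ 1, so result = 1
  (((q ⊃ ¬p) ⊃ ¬p) ⊃ p): 1 > 0, so result = 0
  ¬q: Gödel ¬ of 0 = 1 (operand is 0)
  ((((q ⊃ ¬p) ⊃ ¬p) ⊃ p) ⊃ ¬q): 0 ≤ 1, so result = 1
  ¬q: Gödel ¬ of 0 = 1 (operand is 0)
  (((((q ⊃ ¬p) ⊃ ¬p) ⊃ p) ⊃ ¬q) ⊃ ¬q): 1 ≤ 1, so result = 1
  ((((((q ⊃ ¬p) ⊃ ¬p) ⊃ p) ⊃ ¬q) ⊃ ¬q) ⊃ p): 1 > 0, so result = 0
Checking all 36 assignments confirms none give a value below 0.00.

0.00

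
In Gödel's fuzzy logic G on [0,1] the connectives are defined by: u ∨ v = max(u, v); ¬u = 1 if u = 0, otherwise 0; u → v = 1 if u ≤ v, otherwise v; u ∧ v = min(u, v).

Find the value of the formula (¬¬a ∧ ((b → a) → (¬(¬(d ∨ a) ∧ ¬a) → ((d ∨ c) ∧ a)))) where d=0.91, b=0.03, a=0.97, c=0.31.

¬a: Gödel ¬ of 0.97 = 0 (operand ≠ 0)
¬¬a: Gödel ¬ of 0 = 1 (operand is 0)
(b → a): 0.03 ≤ 0.97, so result = 1
(d ∨ a) = max(0.91, 0.97) = 0.97
¬(d ∨ a): Gödel ¬ of 0.97 = 0 (operand ≠ 0)
¬a: Gödel ¬ of 0.97 = 0 (operand ≠ 0)
(¬(d ∨ a) ∧ ¬a) = min(0, 0) = 0
¬(¬(d ∨ a) ∧ ¬a): Gödel ¬ of 0 = 1 (operand is 0)
(d ∨ c) = max(0.91, 0.31) = 0.91
((d ∨ c) ∧ a) = min(0.91, 0.97) = 0.91
(¬(¬(d ∨ a) ∧ ¬a) → ((d ∨ c) ∧ a)): 1 > 0.91, so result = 0.91
((b → a) → (¬(¬(d ∨ a) ∧ ¬a) → ((d ∨ c) ∧ a))): 1 > 0.91, so result = 0.91
(¬¬a ∧ ((b → a) → (¬(¬(d ∨ a) ∧ ¬a) → ((d ∨ c) ∧ a)))) = min(1, 0.91) = 0.91

0.91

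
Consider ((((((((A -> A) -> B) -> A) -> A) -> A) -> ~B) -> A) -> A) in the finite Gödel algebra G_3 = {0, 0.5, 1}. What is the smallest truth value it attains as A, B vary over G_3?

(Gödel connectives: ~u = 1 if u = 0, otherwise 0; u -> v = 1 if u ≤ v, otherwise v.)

The minimum is attained at A = 0.5, B = 0.5:
  (A -> A): 0.5 ≤ 0.5, so result = 1
  ((A -> A) -> B): 1 > 0.5, so result = 0.5
  (((A -> A) -> B) -> A): 0.5 ≤ 0.5, so result = 1
  ((((A -> A) -> B) -> A) -> A): 1 > 0.5, so result = 0.5
  (((((A -> A) -> B) -> A) -> A) -> A): 0.5 ≤ 0.5, so result = 1
  ~B: Gödel ¬ of 0.5 = 0 (operand ≠ 0)
  ((((((A -> A) -> B) -> A) -> A) -> A) -> ~B): 1 > 0, so result = 0
  (((((((A -> A) -> B) -> A) -> A) -> A) -> ~B) -> A): 0 ≤ 0.5, so result = 1
  ((((((((A -> A) -> B) -> A) -> A) -> A) -> ~B) -> A) -> A): 1 > 0.5, so result = 0.5
Checking all 9 assignments confirms none give a value below 0.50.

0.50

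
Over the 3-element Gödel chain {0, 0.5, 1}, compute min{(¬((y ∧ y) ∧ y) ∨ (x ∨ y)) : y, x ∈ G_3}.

The minimum is attained at y = 0.5, x = 0:
  (y ∧ y) = min(0.5, 0.5) = 0.5
  ((y ∧ y) ∧ y) = min(0.5, 0.5) = 0.5
  ¬((y ∧ y) ∧ y): Gödel ¬ of 0.5 = 0 (operand ≠ 0)
  (x ∨ y) = max(0, 0.5) = 0.5
  (¬((y ∧ y) ∧ y) ∨ (x ∨ y)) = max(0, 0.5) = 0.5
Checking all 9 assignments confirms none give a value below 0.50.

0.50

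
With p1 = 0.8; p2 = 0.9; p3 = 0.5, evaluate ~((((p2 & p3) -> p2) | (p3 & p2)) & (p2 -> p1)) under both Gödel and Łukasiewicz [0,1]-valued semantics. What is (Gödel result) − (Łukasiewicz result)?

-0.10

Gödel evaluation:
  (p2 & p3) = min(0.9, 0.5) = 0.5
  ((p2 & p3) -> p2): 0.5 ≤ 0.9, so result = 1
  (p3 & p2) = min(0.5, 0.9) = 0.5
  (((p2 & p3) -> p2) | (p3 & p2)) = max(1, 0.5) = 1
  (p2 -> p1): 0.9 > 0.8, so result = 0.8
  ((((p2 & p3) -> p2) | (p3 & p2)) & (p2 -> p1)) = min(1, 0.8) = 0.8
  ~((((p2 & p3) -> p2) | (p3 & p2)) & (p2 -> p1)): Gödel ¬ of 0.8 = 0 (operand ≠ 0)
  Gödel value = 0
Łukasiewicz evaluation:
  (p2 & p3) = min(0.9, 0.5) = 0.5
  ((p2 & p3) -> p2): min(1, 1 − 0.5 + 0.9) = 1
  (p3 & p2) = min(0.5, 0.9) = 0.5
  (((p2 & p3) -> p2) | (p3 & p2)) = max(1, 0.5) = 1
  (p2 -> p1): min(1, 1 − 0.9 + 0.8) = 0.9
  ((((p2 & p3) -> p2) | (p3 & p2)) & (p2 -> p1)) = min(1, 0.9) = 0.9
  ~((((p2 & p3) -> p2) | (p3 & p2)) & (p2 -> p1)): Łukasiewicz ¬ gives 1 − 0.9 = 0.1
  Łukasiewicz value = 0.1
Difference: 0 − 0.1 = -0.10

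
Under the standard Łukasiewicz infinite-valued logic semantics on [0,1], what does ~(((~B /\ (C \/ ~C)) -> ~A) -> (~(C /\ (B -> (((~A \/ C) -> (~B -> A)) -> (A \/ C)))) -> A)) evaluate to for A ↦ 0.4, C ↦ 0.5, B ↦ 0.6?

0.10

~B: Łukasiewicz ¬ gives 1 − 0.6 = 0.4
~C: Łukasiewicz ¬ gives 1 − 0.5 = 0.5
(C \/ ~C) = max(0.5, 0.5) = 0.5
(~B /\ (C \/ ~C)) = min(0.4, 0.5) = 0.4
~A: Łukasiewicz ¬ gives 1 − 0.4 = 0.6
((~B /\ (C \/ ~C)) -> ~A): min(1, 1 − 0.4 + 0.6) = 1
~A: Łukasiewicz ¬ gives 1 − 0.4 = 0.6
(~A \/ C) = max(0.6, 0.5) = 0.6
~B: Łukasiewicz ¬ gives 1 − 0.6 = 0.4
(~B -> A): min(1, 1 − 0.4 + 0.4) = 1
((~A \/ C) -> (~B -> A)): min(1, 1 − 0.6 + 1) = 1
(A \/ C) = max(0.4, 0.5) = 0.5
(((~A \/ C) -> (~B -> A)) -> (A \/ C)): min(1, 1 − 1 + 0.5) = 0.5
(B -> (((~A \/ C) -> (~B -> A)) -> (A \/ C))): min(1, 1 − 0.6 + 0.5) = 0.9
(C /\ (B -> (((~A \/ C) -> (~B -> A)) -> (A \/ C)))) = min(0.5, 0.9) = 0.5
~(C /\ (B -> (((~A \/ C) -> (~B -> A)) -> (A \/ C)))): Łukasiewicz ¬ gives 1 − 0.5 = 0.5
(~(C /\ (B -> (((~A \/ C) -> (~B -> A)) -> (A \/ C)))) -> A): min(1, 1 − 0.5 + 0.4) = 0.9
(((~B /\ (C \/ ~C)) -> ~A) -> (~(C /\ (B -> (((~A \/ C) -> (~B -> A)) -> (A \/ C)))) -> A)): min(1, 1 − 1 + 0.9) = 0.9
~(((~B /\ (C \/ ~C)) -> ~A) -> (~(C /\ (B -> (((~A \/ C) -> (~B -> A)) -> (A \/ C)))) -> A)): Łukasiewicz ¬ gives 1 − 0.9 = 0.1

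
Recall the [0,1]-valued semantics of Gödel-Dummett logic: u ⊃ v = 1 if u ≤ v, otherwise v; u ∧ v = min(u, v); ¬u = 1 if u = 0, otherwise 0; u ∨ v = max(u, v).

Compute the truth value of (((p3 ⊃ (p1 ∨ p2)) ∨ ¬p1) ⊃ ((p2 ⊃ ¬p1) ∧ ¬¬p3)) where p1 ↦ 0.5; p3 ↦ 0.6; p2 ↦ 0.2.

(p1 ∨ p2) = max(0.5, 0.2) = 0.5
(p3 ⊃ (p1 ∨ p2)): 0.6 > 0.5, so result = 0.5
¬p1: Gödel ¬ of 0.5 = 0 (operand ≠ 0)
((p3 ⊃ (p1 ∨ p2)) ∨ ¬p1) = max(0.5, 0) = 0.5
¬p1: Gödel ¬ of 0.5 = 0 (operand ≠ 0)
(p2 ⊃ ¬p1): 0.2 > 0, so result = 0
¬p3: Gödel ¬ of 0.6 = 0 (operand ≠ 0)
¬¬p3: Gödel ¬ of 0 = 1 (operand is 0)
((p2 ⊃ ¬p1) ∧ ¬¬p3) = min(0, 1) = 0
(((p3 ⊃ (p1 ∨ p2)) ∨ ¬p1) ⊃ ((p2 ⊃ ¬p1) ∧ ¬¬p3)): 0.5 > 0, so result = 0

0.00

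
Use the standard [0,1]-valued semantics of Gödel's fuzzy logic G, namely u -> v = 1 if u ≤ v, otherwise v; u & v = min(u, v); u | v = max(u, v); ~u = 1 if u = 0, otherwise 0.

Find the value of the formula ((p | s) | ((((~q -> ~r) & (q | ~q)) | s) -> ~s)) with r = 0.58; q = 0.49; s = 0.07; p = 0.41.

0.41

(p | s) = max(0.41, 0.07) = 0.41
~q: Gödel ¬ of 0.49 = 0 (operand ≠ 0)
~r: Gödel ¬ of 0.58 = 0 (operand ≠ 0)
(~q -> ~r): 0 ≤ 0, so result = 1
~q: Gödel ¬ of 0.49 = 0 (operand ≠ 0)
(q | ~q) = max(0.49, 0) = 0.49
((~q -> ~r) & (q | ~q)) = min(1, 0.49) = 0.49
(((~q -> ~r) & (q | ~q)) | s) = max(0.49, 0.07) = 0.49
~s: Gödel ¬ of 0.07 = 0 (operand ≠ 0)
((((~q -> ~r) & (q | ~q)) | s) -> ~s): 0.49 > 0, so result = 0
((p | s) | ((((~q -> ~r) & (q | ~q)) | s) -> ~s)) = max(0.41, 0) = 0.41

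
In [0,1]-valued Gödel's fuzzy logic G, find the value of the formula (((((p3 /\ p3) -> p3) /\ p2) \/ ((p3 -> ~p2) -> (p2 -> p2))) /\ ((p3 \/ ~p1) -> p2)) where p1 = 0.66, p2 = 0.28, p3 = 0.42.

0.28

(p3 /\ p3) = min(0.42, 0.42) = 0.42
((p3 /\ p3) -> p3): 0.42 ≤ 0.42, so result = 1
(((p3 /\ p3) -> p3) /\ p2) = min(1, 0.28) = 0.28
~p2: Gödel ¬ of 0.28 = 0 (operand ≠ 0)
(p3 -> ~p2): 0.42 > 0, so result = 0
(p2 -> p2): 0.28 ≤ 0.28, so result = 1
((p3 -> ~p2) -> (p2 -> p2)): 0 ≤ 1, so result = 1
((((p3 /\ p3) -> p3) /\ p2) \/ ((p3 -> ~p2) -> (p2 -> p2))) = max(0.28, 1) = 1
~p1: Gödel ¬ of 0.66 = 0 (operand ≠ 0)
(p3 \/ ~p1) = max(0.42, 0) = 0.42
((p3 \/ ~p1) -> p2): 0.42 > 0.28, so result = 0.28
(((((p3 /\ p3) -> p3) /\ p2) \/ ((p3 -> ~p2) -> (p2 -> p2))) /\ ((p3 \/ ~p1) -> p2)) = min(1, 0.28) = 0.28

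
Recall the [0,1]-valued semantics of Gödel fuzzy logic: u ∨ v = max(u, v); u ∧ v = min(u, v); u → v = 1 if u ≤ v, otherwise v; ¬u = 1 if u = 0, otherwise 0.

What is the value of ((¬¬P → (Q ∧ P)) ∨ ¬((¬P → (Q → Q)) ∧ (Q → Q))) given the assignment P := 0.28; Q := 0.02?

0.02

¬P: Gödel ¬ of 0.28 = 0 (operand ≠ 0)
¬¬P: Gödel ¬ of 0 = 1 (operand is 0)
(Q ∧ P) = min(0.02, 0.28) = 0.02
(¬¬P → (Q ∧ P)): 1 > 0.02, so result = 0.02
¬P: Gödel ¬ of 0.28 = 0 (operand ≠ 0)
(Q → Q): 0.02 ≤ 0.02, so result = 1
(¬P → (Q → Q)): 0 ≤ 1, so result = 1
(Q → Q): 0.02 ≤ 0.02, so result = 1
((¬P → (Q → Q)) ∧ (Q → Q)) = min(1, 1) = 1
¬((¬P → (Q → Q)) ∧ (Q → Q)): Gödel ¬ of 1 = 0 (operand ≠ 0)
((¬¬P → (Q ∧ P)) ∨ ¬((¬P → (Q → Q)) ∧ (Q → Q))) = max(0.02, 0) = 0.02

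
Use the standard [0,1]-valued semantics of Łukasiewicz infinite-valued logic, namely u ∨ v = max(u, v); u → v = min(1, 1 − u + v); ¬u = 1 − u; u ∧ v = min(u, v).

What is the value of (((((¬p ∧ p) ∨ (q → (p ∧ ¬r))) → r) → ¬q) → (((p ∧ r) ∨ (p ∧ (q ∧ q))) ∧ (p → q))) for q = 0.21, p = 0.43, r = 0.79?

¬p: Łukasiewicz ¬ gives 1 − 0.43 = 0.57
(¬p ∧ p) = min(0.57, 0.43) = 0.43
¬r: Łukasiewicz ¬ gives 1 − 0.79 = 0.21
(p ∧ ¬r) = min(0.43, 0.21) = 0.21
(q → (p ∧ ¬r)): min(1, 1 − 0.21 + 0.21) = 1
((¬p ∧ p) ∨ (q → (p ∧ ¬r))) = max(0.43, 1) = 1
(((¬p ∧ p) ∨ (q → (p ∧ ¬r))) → r): min(1, 1 − 1 + 0.79) = 0.79
¬q: Łukasiewicz ¬ gives 1 − 0.21 = 0.79
((((¬p ∧ p) ∨ (q → (p ∧ ¬r))) → r) → ¬q): min(1, 1 − 0.79 + 0.79) = 1
(p ∧ r) = min(0.43, 0.79) = 0.43
(q ∧ q) = min(0.21, 0.21) = 0.21
(p ∧ (q ∧ q)) = min(0.43, 0.21) = 0.21
((p ∧ r) ∨ (p ∧ (q ∧ q))) = max(0.43, 0.21) = 0.43
(p → q): min(1, 1 − 0.43 + 0.21) = 0.78
(((p ∧ r) ∨ (p ∧ (q ∧ q))) ∧ (p → q)) = min(0.43, 0.78) = 0.43
(((((¬p ∧ p) ∨ (q → (p ∧ ¬r))) → r) → ¬q) → (((p ∧ r) ∨ (p ∧ (q ∧ q))) ∧ (p → q))): min(1, 1 − 1 + 0.43) = 0.43

0.43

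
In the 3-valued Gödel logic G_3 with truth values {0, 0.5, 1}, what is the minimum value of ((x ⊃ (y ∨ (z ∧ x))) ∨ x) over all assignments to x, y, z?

0.50

The minimum is attained at x = 0.5, y = 0, z = 0:
  (z ∧ x) = min(0, 0.5) = 0
  (y ∨ (z ∧ x)) = max(0, 0) = 0
  (x ⊃ (y ∨ (z ∧ x))): 0.5 > 0, so result = 0
  ((x ⊃ (y ∨ (z ∧ x))) ∨ x) = max(0, 0.5) = 0.5
Checking all 27 assignments confirms none give a value below 0.50.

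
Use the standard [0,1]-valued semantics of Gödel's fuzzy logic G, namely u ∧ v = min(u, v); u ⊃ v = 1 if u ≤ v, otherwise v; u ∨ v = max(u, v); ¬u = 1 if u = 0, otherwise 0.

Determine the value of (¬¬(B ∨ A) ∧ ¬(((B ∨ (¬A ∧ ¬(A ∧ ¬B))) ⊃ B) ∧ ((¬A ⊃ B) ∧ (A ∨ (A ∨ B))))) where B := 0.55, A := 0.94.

(B ∨ A) = max(0.55, 0.94) = 0.94
¬(B ∨ A): Gödel ¬ of 0.94 = 0 (operand ≠ 0)
¬¬(B ∨ A): Gödel ¬ of 0 = 1 (operand is 0)
¬A: Gödel ¬ of 0.94 = 0 (operand ≠ 0)
¬B: Gödel ¬ of 0.55 = 0 (operand ≠ 0)
(A ∧ ¬B) = min(0.94, 0) = 0
¬(A ∧ ¬B): Gödel ¬ of 0 = 1 (operand is 0)
(¬A ∧ ¬(A ∧ ¬B)) = min(0, 1) = 0
(B ∨ (¬A ∧ ¬(A ∧ ¬B))) = max(0.55, 0) = 0.55
((B ∨ (¬A ∧ ¬(A ∧ ¬B))) ⊃ B): 0.55 ≤ 0.55, so result = 1
¬A: Gödel ¬ of 0.94 = 0 (operand ≠ 0)
(¬A ⊃ B): 0 ≤ 0.55, so result = 1
(A ∨ B) = max(0.94, 0.55) = 0.94
(A ∨ (A ∨ B)) = max(0.94, 0.94) = 0.94
((¬A ⊃ B) ∧ (A ∨ (A ∨ B))) = min(1, 0.94) = 0.94
(((B ∨ (¬A ∧ ¬(A ∧ ¬B))) ⊃ B) ∧ ((¬A ⊃ B) ∧ (A ∨ (A ∨ B)))) = min(1, 0.94) = 0.94
¬(((B ∨ (¬A ∧ ¬(A ∧ ¬B))) ⊃ B) ∧ ((¬A ⊃ B) ∧ (A ∨ (A ∨ B)))): Gödel ¬ of 0.94 = 0 (operand ≠ 0)
(¬¬(B ∨ A) ∧ ¬(((B ∨ (¬A ∧ ¬(A ∧ ¬B))) ⊃ B) ∧ ((¬A ⊃ B) ∧ (A ∨ (A ∨ B))))) = min(1, 0) = 0

0.00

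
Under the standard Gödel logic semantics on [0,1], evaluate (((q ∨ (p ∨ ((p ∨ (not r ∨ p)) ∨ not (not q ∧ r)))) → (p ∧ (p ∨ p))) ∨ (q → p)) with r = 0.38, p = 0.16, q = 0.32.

not r: Gödel ¬ of 0.38 = 0 (operand ≠ 0)
(not r ∨ p) = max(0, 0.16) = 0.16
(p ∨ (not r ∨ p)) = max(0.16, 0.16) = 0.16
not q: Gödel ¬ of 0.32 = 0 (operand ≠ 0)
(not q ∧ r) = min(0, 0.38) = 0
not (not q ∧ r): Gödel ¬ of 0 = 1 (operand is 0)
((p ∨ (not r ∨ p)) ∨ not (not q ∧ r)) = max(0.16, 1) = 1
(p ∨ ((p ∨ (not r ∨ p)) ∨ not (not q ∧ r))) = max(0.16, 1) = 1
(q ∨ (p ∨ ((p ∨ (not r ∨ p)) ∨ not (not q ∧ r)))) = max(0.32, 1) = 1
(p ∨ p) = max(0.16, 0.16) = 0.16
(p ∧ (p ∨ p)) = min(0.16, 0.16) = 0.16
((q ∨ (p ∨ ((p ∨ (not r ∨ p)) ∨ not (not q ∧ r)))) → (p ∧ (p ∨ p))): 1 > 0.16, so result = 0.16
(q → p): 0.32 > 0.16, so result = 0.16
(((q ∨ (p ∨ ((p ∨ (not r ∨ p)) ∨ not (not q ∧ r)))) → (p ∧ (p ∨ p))) ∨ (q → p)) = max(0.16, 0.16) = 0.16

0.16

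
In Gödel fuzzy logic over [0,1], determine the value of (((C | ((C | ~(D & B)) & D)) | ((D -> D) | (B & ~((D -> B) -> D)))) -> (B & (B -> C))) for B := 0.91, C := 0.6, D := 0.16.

(D & B) = min(0.16, 0.91) = 0.16
~(D & B): Gödel ¬ of 0.16 = 0 (operand ≠ 0)
(C | ~(D & B)) = max(0.6, 0) = 0.6
((C | ~(D & B)) & D) = min(0.6, 0.16) = 0.16
(C | ((C | ~(D & B)) & D)) = max(0.6, 0.16) = 0.6
(D -> D): 0.16 ≤ 0.16, so result = 1
(D -> B): 0.16 ≤ 0.91, so result = 1
((D -> B) -> D): 1 > 0.16, so result = 0.16
~((D -> B) -> D): Gödel ¬ of 0.16 = 0 (operand ≠ 0)
(B & ~((D -> B) -> D)) = min(0.91, 0) = 0
((D -> D) | (B & ~((D -> B) -> D))) = max(1, 0) = 1
((C | ((C | ~(D & B)) & D)) | ((D -> D) | (B & ~((D -> B) -> D)))) = max(0.6, 1) = 1
(B -> C): 0.91 > 0.6, so result = 0.6
(B & (B -> C)) = min(0.91, 0.6) = 0.6
(((C | ((C | ~(D & B)) & D)) | ((D -> D) | (B & ~((D -> B) -> D)))) -> (B & (B -> C))): 1 > 0.6, so result = 0.6

0.60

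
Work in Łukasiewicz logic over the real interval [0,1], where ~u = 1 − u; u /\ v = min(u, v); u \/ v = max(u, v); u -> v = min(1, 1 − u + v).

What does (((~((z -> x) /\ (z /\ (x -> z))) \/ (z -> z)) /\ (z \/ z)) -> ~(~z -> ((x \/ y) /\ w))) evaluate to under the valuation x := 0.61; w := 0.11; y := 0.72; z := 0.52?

0.85

(z -> x): min(1, 1 − 0.52 + 0.61) = 1
(x -> z): min(1, 1 − 0.61 + 0.52) = 0.91
(z /\ (x -> z)) = min(0.52, 0.91) = 0.52
((z -> x) /\ (z /\ (x -> z))) = min(1, 0.52) = 0.52
~((z -> x) /\ (z /\ (x -> z))): Łukasiewicz ¬ gives 1 − 0.52 = 0.48
(z -> z): min(1, 1 − 0.52 + 0.52) = 1
(~((z -> x) /\ (z /\ (x -> z))) \/ (z -> z)) = max(0.48, 1) = 1
(z \/ z) = max(0.52, 0.52) = 0.52
((~((z -> x) /\ (z /\ (x -> z))) \/ (z -> z)) /\ (z \/ z)) = min(1, 0.52) = 0.52
~z: Łukasiewicz ¬ gives 1 − 0.52 = 0.48
(x \/ y) = max(0.61, 0.72) = 0.72
((x \/ y) /\ w) = min(0.72, 0.11) = 0.11
(~z -> ((x \/ y) /\ w)): min(1, 1 − 0.48 + 0.11) = 0.63
~(~z -> ((x \/ y) /\ w)): Łukasiewicz ¬ gives 1 − 0.63 = 0.37
(((~((z -> x) /\ (z /\ (x -> z))) \/ (z -> z)) /\ (z \/ z)) -> ~(~z -> ((x \/ y) /\ w))): min(1, 1 − 0.52 + 0.37) = 0.85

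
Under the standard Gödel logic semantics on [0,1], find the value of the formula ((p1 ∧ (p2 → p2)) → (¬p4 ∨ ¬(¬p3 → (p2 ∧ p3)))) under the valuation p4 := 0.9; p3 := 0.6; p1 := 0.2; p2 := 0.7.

0.00

(p2 → p2): 0.7 ≤ 0.7, so result = 1
(p1 ∧ (p2 → p2)) = min(0.2, 1) = 0.2
¬p4: Gödel ¬ of 0.9 = 0 (operand ≠ 0)
¬p3: Gödel ¬ of 0.6 = 0 (operand ≠ 0)
(p2 ∧ p3) = min(0.7, 0.6) = 0.6
(¬p3 → (p2 ∧ p3)): 0 ≤ 0.6, so result = 1
¬(¬p3 → (p2 ∧ p3)): Gödel ¬ of 1 = 0 (operand ≠ 0)
(¬p4 ∨ ¬(¬p3 → (p2 ∧ p3))) = max(0, 0) = 0
((p1 ∧ (p2 → p2)) → (¬p4 ∨ ¬(¬p3 → (p2 ∧ p3)))): 0.2 > 0, so result = 0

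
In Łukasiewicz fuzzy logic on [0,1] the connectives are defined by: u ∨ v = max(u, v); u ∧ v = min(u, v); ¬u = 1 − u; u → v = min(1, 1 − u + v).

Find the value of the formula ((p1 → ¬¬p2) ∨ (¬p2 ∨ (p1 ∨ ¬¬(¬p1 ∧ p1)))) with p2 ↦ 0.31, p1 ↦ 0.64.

¬p2: Łukasiewicz ¬ gives 1 − 0.31 = 0.69
¬¬p2: Łukasiewicz ¬ gives 1 − 0.69 = 0.31
(p1 → ¬¬p2): min(1, 1 − 0.64 + 0.31) = 0.67
¬p2: Łukasiewicz ¬ gives 1 − 0.31 = 0.69
¬p1: Łukasiewicz ¬ gives 1 − 0.64 = 0.36
(¬p1 ∧ p1) = min(0.36, 0.64) = 0.36
¬(¬p1 ∧ p1): Łukasiewicz ¬ gives 1 − 0.36 = 0.64
¬¬(¬p1 ∧ p1): Łukasiewicz ¬ gives 1 − 0.64 = 0.36
(p1 ∨ ¬¬(¬p1 ∧ p1)) = max(0.64, 0.36) = 0.64
(¬p2 ∨ (p1 ∨ ¬¬(¬p1 ∧ p1))) = max(0.69, 0.64) = 0.69
((p1 → ¬¬p2) ∨ (¬p2 ∨ (p1 ∨ ¬¬(¬p1 ∧ p1)))) = max(0.67, 0.69) = 0.69

0.69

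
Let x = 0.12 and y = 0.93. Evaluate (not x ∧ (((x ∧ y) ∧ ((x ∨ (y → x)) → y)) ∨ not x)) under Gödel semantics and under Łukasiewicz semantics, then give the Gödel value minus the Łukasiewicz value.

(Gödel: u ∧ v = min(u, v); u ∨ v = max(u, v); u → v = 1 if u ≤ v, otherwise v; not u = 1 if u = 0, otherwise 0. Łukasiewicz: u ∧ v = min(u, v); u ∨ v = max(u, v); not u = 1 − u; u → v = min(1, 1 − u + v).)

-0.88

Gödel evaluation:
  not x: Gödel ¬ of 0.12 = 0 (operand ≠ 0)
  (x ∧ y) = min(0.12, 0.93) = 0.12
  (y → x): 0.93 > 0.12, so result = 0.12
  (x ∨ (y → x)) = max(0.12, 0.12) = 0.12
  ((x ∨ (y → x)) → y): 0.12 ≤ 0.93, so result = 1
  ((x ∧ y) ∧ ((x ∨ (y → x)) → y)) = min(0.12, 1) = 0.12
  not x: Gödel ¬ of 0.12 = 0 (operand ≠ 0)
  (((x ∧ y) ∧ ((x ∨ (y → x)) → y)) ∨ not x) = max(0.12, 0) = 0.12
  (not x ∧ (((x ∧ y) ∧ ((x ∨ (y → x)) → y)) ∨ not x)) = min(0, 0.12) = 0
  Gödel value = 0
Łukasiewicz evaluation:
  not x: Łukasiewicz ¬ gives 1 − 0.12 = 0.88
  (x ∧ y) = min(0.12, 0.93) = 0.12
  (y → x): min(1, 1 − 0.93 + 0.12) = 0.19
  (x ∨ (y → x)) = max(0.12, 0.19) = 0.19
  ((x ∨ (y → x)) → y): min(1, 1 − 0.19 + 0.93) = 1
  ((x ∧ y) ∧ ((x ∨ (y → x)) → y)) = min(0.12, 1) = 0.12
  not x: Łukasiewicz ¬ gives 1 − 0.12 = 0.88
  (((x ∧ y) ∧ ((x ∨ (y → x)) → y)) ∨ not x) = max(0.12, 0.88) = 0.88
  (not x ∧ (((x ∧ y) ∧ ((x ∨ (y → x)) → y)) ∨ not x)) = min(0.88, 0.88) = 0.88
  Łukasiewicz value = 0.88
Difference: 0 − 0.88 = -0.88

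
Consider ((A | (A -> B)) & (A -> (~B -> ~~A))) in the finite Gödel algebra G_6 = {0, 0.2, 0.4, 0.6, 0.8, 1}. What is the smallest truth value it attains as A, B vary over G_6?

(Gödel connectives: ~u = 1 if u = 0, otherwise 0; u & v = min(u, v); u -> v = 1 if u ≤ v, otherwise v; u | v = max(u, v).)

The minimum is attained at A = 0.2, B = 0:
  (A -> B): 0.2 > 0, so result = 0
  (A | (A -> B)) = max(0.2, 0) = 0.2
  ~B: Gödel ¬ of 0 = 1 (operand is 0)
  ~A: Gödel ¬ of 0.2 = 0 (operand ≠ 0)
  ~~A: Gödel ¬ of 0 = 1 (operand is 0)
  (~B -> ~~A): 1 ≤ 1, so result = 1
  (A -> (~B -> ~~A)): 0.2 ≤ 1, so result = 1
  ((A | (A -> B)) & (A -> (~B -> ~~A))) = min(0.2, 1) = 0.2
Checking all 36 assignments confirms none give a value below 0.20.

0.20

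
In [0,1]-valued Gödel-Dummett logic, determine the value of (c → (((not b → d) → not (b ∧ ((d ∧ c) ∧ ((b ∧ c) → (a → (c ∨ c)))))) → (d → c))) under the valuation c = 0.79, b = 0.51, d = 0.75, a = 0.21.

not b: Gödel ¬ of 0.51 = 0 (operand ≠ 0)
(not b → d): 0 ≤ 0.75, so result = 1
(d ∧ c) = min(0.75, 0.79) = 0.75
(b ∧ c) = min(0.51, 0.79) = 0.51
(c ∨ c) = max(0.79, 0.79) = 0.79
(a → (c ∨ c)): 0.21 ≤ 0.79, so result = 1
((b ∧ c) → (a → (c ∨ c))): 0.51 ≤ 1, so result = 1
((d ∧ c) ∧ ((b ∧ c) → (a → (c ∨ c)))) = min(0.75, 1) = 0.75
(b ∧ ((d ∧ c) ∧ ((b ∧ c) → (a → (c ∨ c))))) = min(0.51, 0.75) = 0.51
not (b ∧ ((d ∧ c) ∧ ((b ∧ c) → (a → (c ∨ c))))): Gödel ¬ of 0.51 = 0 (operand ≠ 0)
((not b → d) → not (b ∧ ((d ∧ c) ∧ ((b ∧ c) → (a → (c ∨ c)))))): 1 > 0, so result = 0
(d → c): 0.75 ≤ 0.79, so result = 1
(((not b → d) → not (b ∧ ((d ∧ c) ∧ ((b ∧ c) → (a → (c ∨ c)))))) → (d → c)): 0 ≤ 1, so result = 1
(c → (((not b → d) → not (b ∧ ((d ∧ c) ∧ ((b ∧ c) → (a → (c ∨ c)))))) → (d → c))): 0.79 ≤ 1, so result = 1

1.00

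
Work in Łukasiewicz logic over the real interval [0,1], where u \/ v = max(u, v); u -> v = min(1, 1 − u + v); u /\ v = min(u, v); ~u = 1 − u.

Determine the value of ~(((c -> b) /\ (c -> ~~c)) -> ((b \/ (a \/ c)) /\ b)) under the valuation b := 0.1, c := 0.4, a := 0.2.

0.60

(c -> b): min(1, 1 − 0.4 + 0.1) = 0.7
~c: Łukasiewicz ¬ gives 1 − 0.4 = 0.6
~~c: Łukasiewicz ¬ gives 1 − 0.6 = 0.4
(c -> ~~c): min(1, 1 − 0.4 + 0.4) = 1
((c -> b) /\ (c -> ~~c)) = min(0.7, 1) = 0.7
(a \/ c) = max(0.2, 0.4) = 0.4
(b \/ (a \/ c)) = max(0.1, 0.4) = 0.4
((b \/ (a \/ c)) /\ b) = min(0.4, 0.1) = 0.1
(((c -> b) /\ (c -> ~~c)) -> ((b \/ (a \/ c)) /\ b)): min(1, 1 − 0.7 + 0.1) = 0.4
~(((c -> b) /\ (c -> ~~c)) -> ((b \/ (a \/ c)) /\ b)): Łukasiewicz ¬ gives 1 − 0.4 = 0.6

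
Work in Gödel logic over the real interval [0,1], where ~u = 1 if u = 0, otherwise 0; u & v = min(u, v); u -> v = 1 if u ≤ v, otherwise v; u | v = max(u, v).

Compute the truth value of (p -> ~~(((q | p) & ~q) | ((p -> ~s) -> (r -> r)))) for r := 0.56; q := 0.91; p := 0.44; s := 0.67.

(q | p) = max(0.91, 0.44) = 0.91
~q: Gödel ¬ of 0.91 = 0 (operand ≠ 0)
((q | p) & ~q) = min(0.91, 0) = 0
~s: Gödel ¬ of 0.67 = 0 (operand ≠ 0)
(p -> ~s): 0.44 > 0, so result = 0
(r -> r): 0.56 ≤ 0.56, so result = 1
((p -> ~s) -> (r -> r)): 0 ≤ 1, so result = 1
(((q | p) & ~q) | ((p -> ~s) -> (r -> r))) = max(0, 1) = 1
~(((q | p) & ~q) | ((p -> ~s) -> (r -> r))): Gödel ¬ of 1 = 0 (operand ≠ 0)
~~(((q | p) & ~q) | ((p -> ~s) -> (r -> r))): Gödel ¬ of 0 = 1 (operand is 0)
(p -> ~~(((q | p) & ~q) | ((p -> ~s) -> (r -> r)))): 0.44 ≤ 1, so result = 1

1.00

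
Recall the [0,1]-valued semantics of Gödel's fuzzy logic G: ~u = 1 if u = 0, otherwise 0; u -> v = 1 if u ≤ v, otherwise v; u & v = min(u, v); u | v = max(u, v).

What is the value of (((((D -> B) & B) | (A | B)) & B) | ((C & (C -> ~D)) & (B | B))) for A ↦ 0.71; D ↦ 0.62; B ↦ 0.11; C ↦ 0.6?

(D -> B): 0.62 > 0.11, so result = 0.11
((D -> B) & B) = min(0.11, 0.11) = 0.11
(A | B) = max(0.71, 0.11) = 0.71
(((D -> B) & B) | (A | B)) = max(0.11, 0.71) = 0.71
((((D -> B) & B) | (A | B)) & B) = min(0.71, 0.11) = 0.11
~D: Gödel ¬ of 0.62 = 0 (operand ≠ 0)
(C -> ~D): 0.6 > 0, so result = 0
(C & (C -> ~D)) = min(0.6, 0) = 0
(B | B) = max(0.11, 0.11) = 0.11
((C & (C -> ~D)) & (B | B)) = min(0, 0.11) = 0
(((((D -> B) & B) | (A | B)) & B) | ((C & (C -> ~D)) & (B | B))) = max(0.11, 0) = 0.11

0.11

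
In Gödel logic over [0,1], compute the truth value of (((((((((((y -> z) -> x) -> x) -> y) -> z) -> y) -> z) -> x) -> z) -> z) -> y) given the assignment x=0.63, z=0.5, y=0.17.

(y -> z): 0.17 ≤ 0.5, so result = 1
((y -> z) -> x): 1 > 0.63, so result = 0.63
(((y -> z) -> x) -> x): 0.63 ≤ 0.63, so result = 1
((((y -> z) -> x) -> x) -> y): 1 > 0.17, so result = 0.17
(((((y -> z) -> x) -> x) -> y) -> z): 0.17 ≤ 0.5, so result = 1
((((((y -> z) -> x) -> x) -> y) -> z) -> y): 1 > 0.17, so result = 0.17
(((((((y -> z) -> x) -> x) -> y) -> z) -> y) -> z): 0.17 ≤ 0.5, so result = 1
((((((((y -> z) -> x) -> x) -> y) -> z) -> y) -> z) -> x): 1 > 0.63, so result = 0.63
(((((((((y -> z) -> x) -> x) -> y) -> z) -> y) -> z) -> x) -> z): 0.63 > 0.5, so result = 0.5
((((((((((y -> z) -> x) -> x) -> y) -> z) -> y) -> z) -> x) -> z) -> z): 0.5 ≤ 0.5, so result = 1
(((((((((((y -> z) -> x) -> x) -> y) -> z) -> y) -> z) -> x) -> z) -> z) -> y): 1 > 0.17, so result = 0.17

0.17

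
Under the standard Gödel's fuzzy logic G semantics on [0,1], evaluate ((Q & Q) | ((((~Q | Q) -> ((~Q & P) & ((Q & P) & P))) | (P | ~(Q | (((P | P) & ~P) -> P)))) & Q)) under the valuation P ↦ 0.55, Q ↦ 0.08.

(Q & Q) = min(0.08, 0.08) = 0.08
~Q: Gödel ¬ of 0.08 = 0 (operand ≠ 0)
(~Q | Q) = max(0, 0.08) = 0.08
~Q: Gödel ¬ of 0.08 = 0 (operand ≠ 0)
(~Q & P) = min(0, 0.55) = 0
(Q & P) = min(0.08, 0.55) = 0.08
((Q & P) & P) = min(0.08, 0.55) = 0.08
((~Q & P) & ((Q & P) & P)) = min(0, 0.08) = 0
((~Q | Q) -> ((~Q & P) & ((Q & P) & P))): 0.08 > 0, so result = 0
(P | P) = max(0.55, 0.55) = 0.55
~P: Gödel ¬ of 0.55 = 0 (operand ≠ 0)
((P | P) & ~P) = min(0.55, 0) = 0
(((P | P) & ~P) -> P): 0 ≤ 0.55, so result = 1
(Q | (((P | P) & ~P) -> P)) = max(0.08, 1) = 1
~(Q | (((P | P) & ~P) -> P)): Gödel ¬ of 1 = 0 (operand ≠ 0)
(P | ~(Q | (((P | P) & ~P) -> P))) = max(0.55, 0) = 0.55
(((~Q | Q) -> ((~Q & P) & ((Q & P) & P))) | (P | ~(Q | (((P | P) & ~P) -> P)))) = max(0, 0.55) = 0.55
((((~Q | Q) -> ((~Q & P) & ((Q & P) & P))) | (P | ~(Q | (((P | P) & ~P) -> P)))) & Q) = min(0.55, 0.08) = 0.08
((Q & Q) | ((((~Q | Q) -> ((~Q & P) & ((Q & P) & P))) | (P | ~(Q | (((P | P) & ~P) -> P)))) & Q)) = max(0.08, 0.08) = 0.08

0.08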